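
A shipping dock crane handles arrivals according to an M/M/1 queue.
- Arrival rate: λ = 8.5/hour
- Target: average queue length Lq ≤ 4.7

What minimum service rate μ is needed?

For M/M/1: Lq = λ²/(μ(μ-λ))
Need Lq ≤ 4.7, i.e. μ(μ-λ) ≥ λ²/4.7
μ² - 8.5μ - 72.25/4.7 ≥ 0  →  μ² - 8.5μ - 15.37234 ≥ 0
Quadratic formula (positive root): μ = [λ + √(λ² + 4×15.37234)]/2
Discriminant: 72.25 + 4×15.37234 = 133.7394, √133.7394 = 11.5646
μ ≥ (8.5 + 11.5646)/2 = 10.0323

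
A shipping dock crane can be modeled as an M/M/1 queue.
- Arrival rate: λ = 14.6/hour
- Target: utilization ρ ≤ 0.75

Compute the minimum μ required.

ρ = λ/μ, so μ = λ/ρ
μ ≥ 14.6/0.75 = 19.4667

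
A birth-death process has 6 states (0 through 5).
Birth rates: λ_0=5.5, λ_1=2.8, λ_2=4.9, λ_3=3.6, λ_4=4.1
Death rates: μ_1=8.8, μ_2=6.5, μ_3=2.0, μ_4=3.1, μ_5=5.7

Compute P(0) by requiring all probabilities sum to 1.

Ratios P(n)/P(0) = (λ₀···λₙ₋₁)/(μ₁···μₙ):
P(1)/P(0) = (5.5)/(8.8) = 0.6250
P(2)/P(0) = (5.5×2.8)/(8.8×6.5) = 0.2692
P(3)/P(0) = (5.5×2.8×4.9)/(8.8×6.5×2.0) = 0.6596
P(4)/P(0) = (5.5×2.8×4.9×3.6)/(8.8×6.5×2.0×3.1) = 0.7660
P(5)/P(0) = (5.5×2.8×4.9×3.6×4.1)/(8.8×6.5×2.0×3.1×5.7) = 0.5510

Normalization: ∑ P(n) = 1
P(0) × (1.0000 + 0.6250 + 0.2692 + 0.6596 + 0.7660 + 0.5510) = 1
P(0) × 3.8708 = 1
P(0) = 1/3.8708 = 0.2583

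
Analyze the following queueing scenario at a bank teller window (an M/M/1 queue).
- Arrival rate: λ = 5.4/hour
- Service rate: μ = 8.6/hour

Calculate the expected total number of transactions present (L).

ρ = λ/μ = 5.4/8.6 = 0.6279
For M/M/1: L = λ/(μ-λ)
L = 5.4/(8.6-5.4) = 5.4/3.20
L = 1.6875 transactions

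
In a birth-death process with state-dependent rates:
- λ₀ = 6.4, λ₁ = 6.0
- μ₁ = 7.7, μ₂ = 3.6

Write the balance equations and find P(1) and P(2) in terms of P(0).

Balance equations:
State 0: λ₀P₀ = μ₁P₁ → P₁ = (λ₀/μ₁)P₀ = (6.4/7.7)P₀ = 0.8312P₀
State 1: P₂ = (λ₀λ₁)/(μ₁μ₂)P₀ = (6.4×6.0)/(7.7×3.6)P₀ = 1.3853P₀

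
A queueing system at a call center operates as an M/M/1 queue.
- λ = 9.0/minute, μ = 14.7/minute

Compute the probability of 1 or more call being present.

ρ = λ/μ = 9.0/14.7 = 0.6122
P(N ≥ n) = ρⁿ
P(N ≥ 1) = 0.6122^1
P(N ≥ 1) = 0.6122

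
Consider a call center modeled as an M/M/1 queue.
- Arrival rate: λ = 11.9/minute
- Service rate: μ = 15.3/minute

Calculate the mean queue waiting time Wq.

First, compute utilization: ρ = λ/μ = 11.9/15.3 = 0.7778
For M/M/1: Wq = λ/(μ(μ-λ))
Wq = 11.9/(15.3 × (15.3-11.9))
Wq = 11.9/(15.3 × 3.40)
Wq = 0.2288 minutes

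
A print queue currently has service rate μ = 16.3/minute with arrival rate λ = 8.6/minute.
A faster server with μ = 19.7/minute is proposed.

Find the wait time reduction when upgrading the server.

System 1: ρ₁ = 8.6/16.3 = 0.5276, W₁ = 1/(16.3-8.6) = 0.12987
System 2: ρ₂ = 8.6/19.7 = 0.4365, W₂ = 1/(19.7-8.6) = 0.090090
Improvement: (W₁-W₂)/W₁ = (0.12987-0.090090)/0.12987 = 30.63%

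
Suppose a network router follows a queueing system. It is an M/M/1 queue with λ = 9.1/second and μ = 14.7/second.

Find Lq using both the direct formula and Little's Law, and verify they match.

Method 1 (direct): Lq = λ²/(μ(μ-λ)) = 82.81/(14.7 × 5.60) = 1.0060

Method 2 (Little's Law):
W = 1/(μ-λ) = 1/5.60 = 0.178571
Wq = W - 1/μ = 0.178571 - 0.0680272 = 0.110544
Lq = λWq = 9.1 × 0.110544 = 1.0060 ✔ (matches Method 1)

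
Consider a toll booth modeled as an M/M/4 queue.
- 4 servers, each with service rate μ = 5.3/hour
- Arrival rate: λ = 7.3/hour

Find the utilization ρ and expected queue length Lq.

Traffic intensity: ρ = λ/(cμ) = 7.3/(4×5.3) = 0.3443
Since ρ = 0.3443 < 1, system is stable.
Offered load a = λ/μ = cρ = 7.3/5.3 = 1.3774
P₀ = [ Σₙ₌₀^3 aⁿ/n! + a^4/(4!(1-ρ)) ]⁻¹
Σ = a^0/0! + a^1/1! + a^2/2! + a^3/3! = 1.00000 + 1.37736 + 0.948558 + 0.435502 = 3.7614
a^4/(4!(1-ρ)) = 3.5991/(24 × 0.6557) = 0.2287
P₀ = 1/(3.7614 + 0.2287) = 0.2506
Lq = P₀·a^4·ρ / (4!(1-ρ)²) = 0.2506 × 3.5991 × 0.3443 / (24 × 0.4299) = 0.03010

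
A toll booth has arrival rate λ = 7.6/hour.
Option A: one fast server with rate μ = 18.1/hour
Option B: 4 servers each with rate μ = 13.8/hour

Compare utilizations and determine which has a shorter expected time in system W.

Option A: single server μ = 18.1 (M/M/1)
  ρ_A = 7.6/18.1 = 0.4199
  W_A = 1/(μ-λ) = 1/(18.1-7.6) = 1/10.50 = 0.09524

Option B: 4 servers μ = 13.8 (M/M/4)
  ρ_B = λ/(cμ) = 7.6/(4×13.8) = 0.1377
  Offered load a = λ/μ = cρ = 7.6/13.8 = 0.5507
  P₀ = [ Σₙ₌₀^3 aⁿ/n! + a^4/(4!(1-ρ)) ]⁻¹
  Σ = a^0/0! + a^1/1! + a^2/2! + a^3/3! = 1.0000 + 0.55072 + 0.15165 + 0.027839 = 1.7302
  a^4/(4!(1-ρ)) = 0.09199/(24 × 0.8623) = 0.004445
  P₀ = 1/(1.7302 + 0.004445) = 0.5765
  Lq = P₀·a^4·ρ / (4!(1-ρ)²) = 0.57648 × 0.091989 × 0.13768 / (24 × 0.74359) = 0.0004091
  Wq_B = Lq/λ = 0.00040912/7.6 = 0.000053832
  W_B = Wq_B + 1/μ = 0.000053832 + 0.072464 = 0.07252

Since W_B = 0.07252 < W_A = 0.09524, Option B (multiple servers) has the shorter time in system.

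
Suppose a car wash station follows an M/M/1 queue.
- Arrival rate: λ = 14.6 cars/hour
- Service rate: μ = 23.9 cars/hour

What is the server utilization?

Server utilization: ρ = λ/μ
ρ = 14.6/23.9 = 0.6109
The server is busy 61.09% of the time.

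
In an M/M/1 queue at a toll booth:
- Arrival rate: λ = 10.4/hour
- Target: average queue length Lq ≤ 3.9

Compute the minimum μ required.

For M/M/1: Lq = λ²/(μ(μ-λ))
Need Lq ≤ 3.9, i.e. μ(μ-λ) ≥ λ²/3.9
μ² - 10.4μ - 108.16/3.9 ≥ 0  →  μ² - 10.4μ - 27.73333 ≥ 0
Quadratic formula (positive root): μ = [λ + √(λ² + 4×27.73333)]/2
Discriminant: 108.16 + 4×27.73333 = 219.0933, √219.0933 = 14.8018
μ ≥ (10.4 + 14.8018)/2 = 12.6009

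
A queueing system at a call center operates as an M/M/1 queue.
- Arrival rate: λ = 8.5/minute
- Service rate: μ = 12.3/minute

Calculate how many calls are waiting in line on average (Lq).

ρ = λ/μ = 8.5/12.3 = 0.6911
For M/M/1: Lq = λ²/(μ(μ-λ))
Lq = 72.25/(12.3 × 3.80)
Lq = 1.5458 calls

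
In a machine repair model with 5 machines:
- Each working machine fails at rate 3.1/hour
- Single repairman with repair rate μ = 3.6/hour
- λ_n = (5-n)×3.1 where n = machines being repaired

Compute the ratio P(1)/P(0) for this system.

P(1)/P(0) = ∏_{i=0}^{1-1} λ_i/μ_{i+1}
= (5-0)×3.1/3.6
= 4.3056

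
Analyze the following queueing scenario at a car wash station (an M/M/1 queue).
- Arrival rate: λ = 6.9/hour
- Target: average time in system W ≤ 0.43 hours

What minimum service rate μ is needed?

For M/M/1: W = 1/(μ-λ)
Need W ≤ 0.43, so 1/(μ-λ) ≤ 0.43
μ - λ ≥ 1/0.43 = 2.3256
μ ≥ 6.9 + 2.3256 = 9.2256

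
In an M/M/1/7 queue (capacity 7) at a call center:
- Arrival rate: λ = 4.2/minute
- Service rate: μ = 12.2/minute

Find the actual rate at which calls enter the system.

ρ = λ/μ = 4.2/12.2 = 0.34426
P₀ = (1-ρ)/(1-ρ^(K+1)) = (1-0.34426)/(1-0.34426^8) = 0.65574/0.99980 = 0.6559
P_K = P₀×ρ^K = 0.6559 × 0.34426^7 = 0.6559 × 0.0005731 = 0.0003759
λ_eff = λ(1-P_K) = 4.2 × (1 - 0.0003759) = 4.2 × 0.99962 = 4.1984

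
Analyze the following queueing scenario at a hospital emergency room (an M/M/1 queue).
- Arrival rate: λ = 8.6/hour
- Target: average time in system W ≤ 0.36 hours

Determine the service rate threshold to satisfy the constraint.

For M/M/1: W = 1/(μ-λ)
Need W ≤ 0.36, so 1/(μ-λ) ≤ 0.36
μ - λ ≥ 1/0.36 = 2.7778
μ ≥ 8.6 + 2.7778 = 11.3778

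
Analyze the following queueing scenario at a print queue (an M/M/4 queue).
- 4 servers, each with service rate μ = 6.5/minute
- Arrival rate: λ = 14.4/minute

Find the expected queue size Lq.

Traffic intensity: ρ = λ/(cμ) = 14.4/(4×6.5) = 0.5538
Since ρ = 0.5538 < 1, system is stable.
Offered load a = λ/μ = cρ = 14.4/6.5 = 2.2154
P₀ = [ Σₙ₌₀^3 aⁿ/n! + a^4/(4!(1-ρ)) ]⁻¹
Σ = a^0/0! + a^1/1! + a^2/2! + a^3/3! = 1.00000 + 2.21538 + 2.45396 + 1.81216 = 7.4815
a^4/(4!(1-ρ)) = 24.0878/(24 × 0.44615) = 2.2496
P₀ = 1/(7.4815 + 2.2496) = 0.1028
Lq = P₀·a^4·ρ / (4!(1-ρ)²) = 0.1028 × 24.0878 × 0.5538 / (24 × 0.1991) = 0.2870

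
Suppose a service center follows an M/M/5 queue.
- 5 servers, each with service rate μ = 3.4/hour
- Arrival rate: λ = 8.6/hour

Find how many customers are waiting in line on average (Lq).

Traffic intensity: ρ = λ/(cμ) = 8.6/(5×3.4) = 0.5059
Since ρ = 0.5059 < 1, system is stable.
Offered load a = λ/μ = cρ = 8.6/3.4 = 2.5294
P₀ = [ Σₙ₌₀^4 aⁿ/n! + a^5/(5!(1-ρ)) ]⁻¹
Σ = a^0/0! + a^1/1! + a^2/2! + a^3/3! + a^4/4! = 1.00000 + 2.52941 + 3.19896 + 2.69716 + 1.70556 = 11.1311
a^5/(5!(1-ρ)) = 103.5375/(120 × 0.4941) = 1.7462
P₀ = 1/(11.1311 + 1.7462) = 0.07766
Lq = P₀·a^5·ρ / (5!(1-ρ)²) = 0.07766 × 103.5375 × 0.5059 / (120 × 0.2442) = 0.1388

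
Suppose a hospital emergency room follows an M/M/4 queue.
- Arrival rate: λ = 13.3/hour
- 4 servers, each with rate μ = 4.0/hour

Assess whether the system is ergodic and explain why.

Stability requires ρ = λ/(cμ) < 1
ρ = 13.3/(4 × 4.0) = 13.3/16.00 = 0.8313
Since 0.8313 < 1, the system is STABLE.
The servers are busy 83.12% of the time.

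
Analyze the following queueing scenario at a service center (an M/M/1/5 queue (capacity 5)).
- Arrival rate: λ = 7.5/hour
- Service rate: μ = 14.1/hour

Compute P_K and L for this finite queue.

ρ = λ/μ = 7.5/14.1 = 0.5319
P₀ = (1-ρ)/(1-ρ^(K+1)) = (1-0.5319)/(1-0.5319^6) = 0.4681/0.9774 = 0.4789
P_K = P₀×ρ^K = 0.4789 × 0.5319^5 = 0.4789 × 0.04257 = 0.02039
Blocking probability P_5 = 0.02039 (2.04%)
L = ρ[1 - (K+1)ρ^K + Kρ^(K+1)] / [(1-ρ)(1-ρ^(K+1))]
L = 0.5319 × (1 - 6×0.04257 + 5×0.02265) / ((1 - 0.5319) × (1 - 0.02265)) = 0.9973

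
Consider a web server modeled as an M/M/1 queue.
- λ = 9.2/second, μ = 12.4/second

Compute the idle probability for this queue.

ρ = λ/μ = 9.2/12.4 = 0.7419
P(0) = 1 - ρ = 1 - 0.7419 = 0.2581
The server is idle 25.81% of the time.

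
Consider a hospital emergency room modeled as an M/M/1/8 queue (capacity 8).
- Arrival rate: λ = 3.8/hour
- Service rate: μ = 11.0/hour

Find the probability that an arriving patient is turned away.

ρ = λ/μ = 3.8/11.0 = 0.34545
P₀ = (1-ρ)/(1-ρ^(K+1)) = (1-0.34545)/(1-0.34545^9) = 0.6545/0.9999 = 0.6546
P_K = P₀×ρ^K = 0.6546 × 0.34545^8 = 0.6546 × 0.0002028 = 0.0001328
Blocking probability = 0.01328%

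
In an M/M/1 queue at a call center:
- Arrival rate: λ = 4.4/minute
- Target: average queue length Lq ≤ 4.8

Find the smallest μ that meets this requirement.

For M/M/1: Lq = λ²/(μ(μ-λ))
Need Lq ≤ 4.8, i.e. μ(μ-λ) ≥ λ²/4.8
μ² - 4.4μ - 19.36/4.8 ≥ 0  →  μ² - 4.4μ - 4.03333 ≥ 0
Quadratic formula (positive root): μ = [λ + √(λ² + 4×4.03333)]/2
Discriminant: 19.36 + 4×4.03333 = 35.4933, √35.4933 = 5.9576
μ ≥ (4.4 + 5.9576)/2 = 5.1788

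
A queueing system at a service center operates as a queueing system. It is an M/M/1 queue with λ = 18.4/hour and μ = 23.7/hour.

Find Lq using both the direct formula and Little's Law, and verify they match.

Method 1 (direct): Lq = λ²/(μ(μ-λ)) = 338.56/(23.7 × 5.30) = 2.6953

Method 2 (Little's Law):
W = 1/(μ-λ) = 1/5.30 = 0.188679
Wq = W - 1/μ = 0.188679 - 0.0421941 = 0.146485
Lq = λWq = 18.4 × 0.146485 = 2.6953 ✔ (matches Method 1)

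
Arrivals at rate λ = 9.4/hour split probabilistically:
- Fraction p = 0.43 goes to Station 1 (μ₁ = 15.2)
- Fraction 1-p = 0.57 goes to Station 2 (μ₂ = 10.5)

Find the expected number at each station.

Effective rates: λ₁ = 9.4×0.43 = 4.042, λ₂ = 9.4×0.57 = 5.358
Station 1: ρ₁ = 4.042/15.2 = 0.265921, L₁ = ρ₁/(1-ρ₁) = 0.265921/(1-0.265921) = 0.3623
Station 2: ρ₂ = 5.358/10.5 = 0.51029, L₂ = ρ₂/(1-ρ₂) = 0.51029/(1-0.51029) = 1.0420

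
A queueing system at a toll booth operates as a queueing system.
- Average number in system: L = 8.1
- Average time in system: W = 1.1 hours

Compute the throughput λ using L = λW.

Little's Law: L = λW, so λ = L/W
λ = 8.1/1.1 = 7.3636 vehicles/hour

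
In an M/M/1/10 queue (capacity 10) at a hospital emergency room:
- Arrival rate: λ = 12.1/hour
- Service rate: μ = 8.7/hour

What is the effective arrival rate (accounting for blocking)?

ρ = λ/μ = 12.1/8.7 = 1.3908
P₀ = (1-ρ)/(1-ρ^(K+1)) = (1-1.3908)/(1-1.3908^11) = -0.3908/-36.6627 = 0.01066
P_K = P₀×ρ^K = 0.01066 × 1.3908^10 = 0.01066 × 27.0799 = 0.2887
λ_eff = λ(1-P_K) = 12.1 × (1 - 0.288656) = 12.1 × 0.711344 = 8.6073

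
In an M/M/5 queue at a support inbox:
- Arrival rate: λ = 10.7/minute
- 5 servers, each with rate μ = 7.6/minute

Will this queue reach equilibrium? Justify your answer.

Stability requires ρ = λ/(cμ) < 1
ρ = 10.7/(5 × 7.6) = 10.7/38.00 = 0.2816
Since 0.2816 < 1, the system is STABLE.
The servers are busy 28.16% of the time.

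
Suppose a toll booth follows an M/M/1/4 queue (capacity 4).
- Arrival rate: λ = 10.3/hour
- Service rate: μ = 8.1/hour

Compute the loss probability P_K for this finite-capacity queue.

ρ = λ/μ = 10.3/8.1 = 1.2716
P₀ = (1-ρ)/(1-ρ^(K+1)) = (1-1.2716)/(1-1.2716^5) = -0.2716/-2.3247 = 0.1168
P_K = P₀×ρ^K = 0.11683 × 1.2716^4 = 0.11683 × 2.6146 = 0.3055
Blocking probability = 30.55%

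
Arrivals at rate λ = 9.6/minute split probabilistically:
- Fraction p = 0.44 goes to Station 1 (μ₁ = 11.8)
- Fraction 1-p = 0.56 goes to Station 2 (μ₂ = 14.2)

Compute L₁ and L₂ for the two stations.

Effective rates: λ₁ = 9.6×0.44 = 4.224, λ₂ = 9.6×0.56 = 5.376
Station 1: ρ₁ = 4.224/11.8 = 0.3580, L₁ = ρ₁/(1-ρ₁) = 0.3580/(1-0.3580) = 0.5576
Station 2: ρ₂ = 5.376/14.2 = 0.37859, L₂ = ρ₂/(1-ρ₂) = 0.37859/(1-0.37859) = 0.6092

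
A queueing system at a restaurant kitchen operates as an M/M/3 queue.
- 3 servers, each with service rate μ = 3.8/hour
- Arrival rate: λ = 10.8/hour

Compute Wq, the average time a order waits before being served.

Traffic intensity: ρ = λ/(cμ) = 10.8/(3×3.8) = 0.9474
Since ρ = 0.9474 < 1, system is stable.
Offered load a = λ/μ = cρ = 10.8/3.8 = 2.8421
P₀ = [ Σₙ₌₀^2 aⁿ/n! + a^3/(3!(1-ρ)) ]⁻¹
Σ = a^0/0! + a^1/1! + a^2/2! = 1.0000 + 2.8421 + 4.0388 = 7.8809
a^3/(3!(1-ρ)) = 22.9573/(6 × 0.0526316) = 72.6981
P₀ = 1/(7.8809 + 72.6981) = 0.01241
Lq = P₀·a^3·ρ / (3!(1-ρ)²) = 0.01241019 × 22.95728 × 0.9473684 / (6 × 0.002770083) = 16.2395
Wq = Lq/λ = 16.2395/10.8 = 1.5037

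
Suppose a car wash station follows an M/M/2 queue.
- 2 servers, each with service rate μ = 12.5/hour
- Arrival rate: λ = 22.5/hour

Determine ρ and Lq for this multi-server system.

Traffic intensity: ρ = λ/(cμ) = 22.5/(2×12.5) = 0.9000
Since ρ = 0.9000 < 1, system is stable.
Offered load a = λ/μ = cρ = 22.5/12.5 = 1.8000
P₀ = [ Σₙ₌₀^1 aⁿ/n! + a^2/(2!(1-ρ)) ]⁻¹
Σ = a^0/0! + a^1/1! = 1.0000 + 1.8000 = 2.8000
a^2/(2!(1-ρ)) = 3.2400/(2 × 0.1000) = 16.2000
P₀ = 1/(2.8000 + 16.2000) = 0.05263
Lq = P₀·a^2·ρ / (2!(1-ρ)²) = 0.052632 × 3.2400 × 0.90000 / (2 × 0.010000) = 7.6737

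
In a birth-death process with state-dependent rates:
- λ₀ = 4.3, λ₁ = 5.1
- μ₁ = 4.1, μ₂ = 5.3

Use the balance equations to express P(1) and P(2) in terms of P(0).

Balance equations:
State 0: λ₀P₀ = μ₁P₁ → P₁ = (λ₀/μ₁)P₀ = (4.3/4.1)P₀ = 1.0488P₀
State 1: P₂ = (λ₀λ₁)/(μ₁μ₂)P₀ = (4.3×5.1)/(4.1×5.3)P₀ = 1.0092P₀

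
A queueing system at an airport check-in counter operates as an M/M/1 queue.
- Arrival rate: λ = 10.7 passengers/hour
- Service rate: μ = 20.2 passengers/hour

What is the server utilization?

Server utilization: ρ = λ/μ
ρ = 10.7/20.2 = 0.5297
The server is busy 52.97% of the time.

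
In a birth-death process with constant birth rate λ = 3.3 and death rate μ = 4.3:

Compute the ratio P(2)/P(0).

For constant rates: P(n)/P(0) = (λ/μ)^n
P(2)/P(0) = (3.3/4.3)^2 = 0.76744^2 = 0.5890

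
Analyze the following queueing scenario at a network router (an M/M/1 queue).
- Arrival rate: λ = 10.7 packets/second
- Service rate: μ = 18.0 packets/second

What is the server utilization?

Server utilization: ρ = λ/μ
ρ = 10.7/18.0 = 0.5944
The server is busy 59.44% of the time.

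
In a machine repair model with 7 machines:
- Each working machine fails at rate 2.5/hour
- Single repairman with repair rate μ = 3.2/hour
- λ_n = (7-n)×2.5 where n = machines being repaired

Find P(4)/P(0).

P(4)/P(0) = ∏_{i=0}^{4-1} λ_i/μ_{i+1}
= (7-0)×2.5/3.2 × (7-1)×2.5/3.2 × (7-2)×2.5/3.2 × (7-3)×2.5/3.2
= 312.9244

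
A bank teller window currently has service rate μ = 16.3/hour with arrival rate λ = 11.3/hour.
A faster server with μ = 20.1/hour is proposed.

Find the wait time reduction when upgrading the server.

System 1: ρ₁ = 11.3/16.3 = 0.6933, W₁ = 1/(16.3-11.3) = 0.20000
System 2: ρ₂ = 11.3/20.1 = 0.5622, W₂ = 1/(20.1-11.3) = 0.11364
Improvement: (W₁-W₂)/W₁ = (0.20000-0.11364)/0.20000 = 43.18%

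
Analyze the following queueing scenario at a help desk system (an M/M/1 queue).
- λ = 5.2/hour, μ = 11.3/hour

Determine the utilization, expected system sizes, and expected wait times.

Step 1: ρ = λ/μ = 5.2/11.3 = 0.4602
Step 2: L = λ/(μ-λ) = 5.2/6.10 = 0.8525
Step 3: Lq = λ²/(μ(μ-λ)) = 27.04/(11.3×6.10) = 0.3923
Step 4: W = 1/(μ-λ) = 1/6.10 = 0.163934
Step 5: Wq = λ/(μ(μ-λ)) = 5.2/(11.3×6.10) = 0.07544
Step 6: P(0) = 1-ρ = 0.5398
Verify: L = λW = 5.2×0.163934 = 0.8525 ✔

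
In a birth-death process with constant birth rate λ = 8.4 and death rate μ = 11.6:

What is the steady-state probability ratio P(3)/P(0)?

For constant rates: P(n)/P(0) = (λ/μ)^n
P(3)/P(0) = (8.4/11.6)^3 = 0.7241^3 = 0.3797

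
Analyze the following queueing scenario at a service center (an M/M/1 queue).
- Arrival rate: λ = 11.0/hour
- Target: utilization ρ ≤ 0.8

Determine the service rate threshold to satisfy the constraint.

ρ = λ/μ, so μ = λ/ρ
μ ≥ 11.0/0.8 = 13.7500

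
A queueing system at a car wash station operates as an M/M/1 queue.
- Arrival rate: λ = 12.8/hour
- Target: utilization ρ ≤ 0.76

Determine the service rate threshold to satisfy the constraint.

ρ = λ/μ, so μ = λ/ρ
μ ≥ 12.8/0.76 = 16.8421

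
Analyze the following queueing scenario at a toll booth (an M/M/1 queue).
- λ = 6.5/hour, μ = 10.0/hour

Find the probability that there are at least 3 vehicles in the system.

ρ = λ/μ = 6.5/10.0 = 0.6500
P(N ≥ n) = ρⁿ
P(N ≥ 3) = 0.6500^3
P(N ≥ 3) = 0.2746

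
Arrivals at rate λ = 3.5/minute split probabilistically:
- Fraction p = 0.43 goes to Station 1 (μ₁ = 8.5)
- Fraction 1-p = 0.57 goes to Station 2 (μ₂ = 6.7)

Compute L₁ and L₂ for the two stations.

Effective rates: λ₁ = 3.5×0.43 = 1.505, λ₂ = 3.5×0.57 = 1.995
Station 1: ρ₁ = 1.505/8.5 = 0.1771, L₁ = ρ₁/(1-ρ₁) = 0.1771/(1-0.1771) = 0.2152
Station 2: ρ₂ = 1.995/6.7 = 0.29776, L₂ = ρ₂/(1-ρ₂) = 0.29776/(1-0.29776) = 0.4240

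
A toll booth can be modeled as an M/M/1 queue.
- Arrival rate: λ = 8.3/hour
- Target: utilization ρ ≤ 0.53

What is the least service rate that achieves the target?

ρ = λ/μ, so μ = λ/ρ
μ ≥ 8.3/0.53 = 15.6604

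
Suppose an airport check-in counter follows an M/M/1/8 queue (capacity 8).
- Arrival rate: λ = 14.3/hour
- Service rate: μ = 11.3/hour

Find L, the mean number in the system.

ρ = λ/μ = 14.3/11.3 = 1.26549
P₀ = (1-ρ)/(1-ρ^(K+1)) = (1-1.26549)/(1-1.26549^9) = -0.2655/-7.3239 = 0.03625
P_K = P₀×ρ^K = 0.03625 × 1.26549^8 = 0.03625 × 6.5776 = 0.2384
L = ρ[1 - (K+1)ρ^K + Kρ^(K+1)] / [(1-ρ)(1-ρ^(K+1))]
L = 1.26549 × (1 - 9×6.577635 + 8×8.323931) / ((1 - 1.26549) × (1 - 8.323931)) = 5.4622 passengers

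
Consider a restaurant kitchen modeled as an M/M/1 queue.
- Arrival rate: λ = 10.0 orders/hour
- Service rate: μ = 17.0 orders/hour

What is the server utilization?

Server utilization: ρ = λ/μ
ρ = 10.0/17.0 = 0.5882
The server is busy 58.82% of the time.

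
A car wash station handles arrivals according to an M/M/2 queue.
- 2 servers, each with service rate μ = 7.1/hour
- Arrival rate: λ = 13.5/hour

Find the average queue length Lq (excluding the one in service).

Traffic intensity: ρ = λ/(cμ) = 13.5/(2×7.1) = 0.9507
Since ρ = 0.9507 < 1, system is stable.
Offered load a = λ/μ = cρ = 13.5/7.1 = 1.9014
P₀ = [ Σₙ₌₀^1 aⁿ/n! + a^2/(2!(1-ρ)) ]⁻¹
Σ = a^0/0! + a^1/1! = 1.0000 + 1.9014 = 2.9014
a^2/(2!(1-ρ)) = 3.61535/(2 × 0.0492958) = 36.6700
P₀ = 1/(2.9014 + 36.6700) = 0.02527
Lq = P₀·a^2·ρ / (2!(1-ρ)²) = 0.0252708 × 3.61535 × 0.950704 / (2 × 0.00243007) = 17.8717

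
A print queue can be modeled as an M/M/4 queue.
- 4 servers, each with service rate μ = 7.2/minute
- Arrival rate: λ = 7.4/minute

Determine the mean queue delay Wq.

Traffic intensity: ρ = λ/(cμ) = 7.4/(4×7.2) = 0.2569
Since ρ = 0.2569 < 1, system is stable.
Offered load a = λ/μ = cρ = 7.4/7.2 = 1.0278
P₀ = [ Σₙ₌₀^3 aⁿ/n! + a^4/(4!(1-ρ)) ]⁻¹
Σ = a^0/0! + a^1/1! + a^2/2! + a^3/3! = 1.0000 + 1.0278 + 0.5282 + 0.1809 = 2.7369
a^4/(4!(1-ρ)) = 1.1158/(24 × 0.74306) = 0.06257
P₀ = 1/(2.7369 + 0.06257) = 0.3572
Lq = P₀·a^4·ρ / (4!(1-ρ)²) = 0.357212 × 1.11583 × 0.256944 / (24 × 0.552132) = 0.007729
Wq = Lq/λ = 0.007729/7.4 = 0.001044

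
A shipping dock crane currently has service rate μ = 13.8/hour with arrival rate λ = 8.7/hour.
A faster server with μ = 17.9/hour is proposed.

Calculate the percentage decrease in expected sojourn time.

System 1: ρ₁ = 8.7/13.8 = 0.6304, W₁ = 1/(13.8-8.7) = 0.1961
System 2: ρ₂ = 8.7/17.9 = 0.4860, W₂ = 1/(17.9-8.7) = 0.1087
Improvement: (W₁-W₂)/W₁ = (0.1961-0.1087)/0.1961 = 44.57%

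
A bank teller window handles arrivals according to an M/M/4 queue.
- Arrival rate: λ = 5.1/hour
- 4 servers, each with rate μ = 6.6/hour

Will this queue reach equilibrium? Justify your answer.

Stability requires ρ = λ/(cμ) < 1
ρ = 5.1/(4 × 6.6) = 5.1/26.40 = 0.1932
Since 0.1932 < 1, the system is STABLE.
The servers are busy 19.32% of the time.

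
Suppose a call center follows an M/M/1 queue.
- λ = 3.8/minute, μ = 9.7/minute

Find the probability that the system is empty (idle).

ρ = λ/μ = 3.8/9.7 = 0.3918
P(0) = 1 - ρ = 1 - 0.3918 = 0.6082
The server is idle 60.82% of the time.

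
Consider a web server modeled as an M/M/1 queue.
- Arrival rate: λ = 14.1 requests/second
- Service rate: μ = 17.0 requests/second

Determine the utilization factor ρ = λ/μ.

Server utilization: ρ = λ/μ
ρ = 14.1/17.0 = 0.8294
The server is busy 82.94% of the time.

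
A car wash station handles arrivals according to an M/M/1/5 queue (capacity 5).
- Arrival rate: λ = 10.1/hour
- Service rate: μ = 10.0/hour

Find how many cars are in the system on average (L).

ρ = λ/μ = 10.1/10.0 = 1.0100
P₀ = (1-ρ)/(1-ρ^(K+1)) = (1-1.0100)/(1-1.0100^6) = -0.01000/-0.06152 = 0.1625
P_K = P₀×ρ^K = 0.1625 × 1.0100^5 = 0.1625 × 1.0510 = 0.1708
L = ρ[1 - (K+1)ρ^K + Kρ^(K+1)] / [(1-ρ)(1-ρ^(K+1))]
L = 1.0100 × (1 - 6×1.05101005 + 5×1.06152015) / ((1 - 1.0100) × (1 - 1.06152015)) = 2.5290 cars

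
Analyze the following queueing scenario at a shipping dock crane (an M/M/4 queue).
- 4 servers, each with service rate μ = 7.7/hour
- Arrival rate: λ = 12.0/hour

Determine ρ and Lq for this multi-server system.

Traffic intensity: ρ = λ/(cμ) = 12.0/(4×7.7) = 0.3896
Since ρ = 0.3896 < 1, system is stable.
Offered load a = λ/μ = cρ = 12.0/7.7 = 1.5584
P₀ = [ Σₙ₌₀^3 aⁿ/n! + a^4/(4!(1-ρ)) ]⁻¹
Σ = a^0/0! + a^1/1! + a^2/2! + a^3/3! = 1.00000 + 1.55844 + 1.21437 + 0.630842 = 4.4037
a^4/(4!(1-ρ)) = 5.8988/(24 × 0.6104) = 0.4027
P₀ = 1/(4.4037 + 0.4027) = 0.2081
Lq = P₀·a^4·ρ / (4!(1-ρ)²) = 0.2081 × 5.8988 × 0.3896 / (24 × 0.3726) = 0.05348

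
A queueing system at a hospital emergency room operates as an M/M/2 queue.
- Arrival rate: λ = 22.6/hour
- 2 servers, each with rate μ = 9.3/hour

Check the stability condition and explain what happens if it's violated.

Stability requires ρ = λ/(cμ) < 1
ρ = 22.6/(2 × 9.3) = 22.6/18.60 = 1.2151
Since 1.2151 ≥ 1, the system is UNSTABLE.
Need c > λ/μ = 22.6/9.3 = 2.43.
Minimum servers needed: c = 3.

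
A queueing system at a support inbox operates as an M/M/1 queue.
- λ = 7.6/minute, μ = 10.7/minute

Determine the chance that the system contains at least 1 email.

ρ = λ/μ = 7.6/10.7 = 0.7103
P(N ≥ n) = ρⁿ
P(N ≥ 1) = 0.7103^1
P(N ≥ 1) = 0.7103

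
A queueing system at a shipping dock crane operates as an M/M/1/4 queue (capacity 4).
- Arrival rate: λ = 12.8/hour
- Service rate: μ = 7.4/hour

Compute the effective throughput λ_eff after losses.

ρ = λ/μ = 12.8/7.4 = 1.7297
P₀ = (1-ρ)/(1-ρ^(K+1)) = (1-1.7297)/(1-1.7297^5) = -0.7297/-14.4830 = 0.05038
P_K = P₀×ρ^K = 0.05038 × 1.7297^4 = 0.05038 × 8.9512 = 0.4510
λ_eff = λ(1-P_K) = 12.8 × (1 - 0.4510) = 12.8 × 0.5490 = 7.0272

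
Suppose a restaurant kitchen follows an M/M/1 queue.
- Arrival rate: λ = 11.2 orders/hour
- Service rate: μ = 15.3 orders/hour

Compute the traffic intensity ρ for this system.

Server utilization: ρ = λ/μ
ρ = 11.2/15.3 = 0.7320
The server is busy 73.20% of the time.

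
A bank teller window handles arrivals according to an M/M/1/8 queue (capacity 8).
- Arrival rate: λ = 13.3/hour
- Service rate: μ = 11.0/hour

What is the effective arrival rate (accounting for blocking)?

ρ = λ/μ = 13.3/11.0 = 1.2091
P₀ = (1-ρ)/(1-ρ^(K+1)) = (1-1.2091)/(1-1.2091^9) = -0.2091/-4.5228 = 0.04623
P_K = P₀×ρ^K = 0.04623 × 1.2091^8 = 0.04623 × 4.5677 = 0.2112
λ_eff = λ(1-P_K) = 13.3 × (1 - 0.21117) = 13.3 × 0.78883 = 10.4914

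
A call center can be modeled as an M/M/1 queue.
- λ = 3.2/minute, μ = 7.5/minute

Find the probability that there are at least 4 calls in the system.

ρ = λ/μ = 3.2/7.5 = 0.42667
P(N ≥ n) = ρⁿ
P(N ≥ 4) = 0.42667^4
P(N ≥ 4) = 0.03314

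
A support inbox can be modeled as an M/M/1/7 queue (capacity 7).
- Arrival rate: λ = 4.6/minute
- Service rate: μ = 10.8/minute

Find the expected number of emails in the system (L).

ρ = λ/μ = 4.6/10.8 = 0.425926
P₀ = (1-ρ)/(1-ρ^(K+1)) = (1-0.425926)/(1-0.425926^8) = 0.5741/0.9989 = 0.5747
P_K = P₀×ρ^K = 0.5747 × 0.425926^7 = 0.5747 × 0.002543 = 0.001461
L = ρ[1 - (K+1)ρ^K + Kρ^(K+1)] / [(1-ρ)(1-ρ^(K+1))]
L = 0.425926 × (1 - 8×0.002543 + 7×0.001083) / ((1 - 0.425926) × (1 - 0.001083)) = 0.7333 emails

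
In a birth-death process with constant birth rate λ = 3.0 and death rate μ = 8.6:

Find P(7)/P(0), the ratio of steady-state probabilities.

For constant rates: P(n)/P(0) = (λ/μ)^n
P(7)/P(0) = (3.0/8.6)^7 = 0.34884^7 = 0.0006286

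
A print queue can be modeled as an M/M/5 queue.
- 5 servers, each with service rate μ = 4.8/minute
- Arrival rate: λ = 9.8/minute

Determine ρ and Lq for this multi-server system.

Traffic intensity: ρ = λ/(cμ) = 9.8/(5×4.8) = 0.4083
Since ρ = 0.4083 < 1, system is stable.
Offered load a = λ/μ = cρ = 9.8/4.8 = 2.0417
P₀ = [ Σₙ₌₀^4 aⁿ/n! + a^5/(5!(1-ρ)) ]⁻¹
Σ = a^0/0! + a^1/1! + a^2/2! + a^3/3! + a^4/4! = 1.0000 + 2.0417 + 2.0842 + 1.4184 + 0.7240 = 7.2683
a^5/(5!(1-ρ)) = 35.4751/(120 × 0.5917) = 0.4996
P₀ = 1/(7.2683 + 0.4996) = 0.1287
Lq = P₀·a^5·ρ / (5!(1-ρ)²) = 0.12873 × 35.4751 × 0.40833 / (120 × 0.35007) = 0.04439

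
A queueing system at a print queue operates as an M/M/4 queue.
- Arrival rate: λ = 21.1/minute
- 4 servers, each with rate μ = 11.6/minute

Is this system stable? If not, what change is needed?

Stability requires ρ = λ/(cμ) < 1
ρ = 21.1/(4 × 11.6) = 21.1/46.40 = 0.4547
Since 0.4547 < 1, the system is STABLE.
The servers are busy 45.47% of the time.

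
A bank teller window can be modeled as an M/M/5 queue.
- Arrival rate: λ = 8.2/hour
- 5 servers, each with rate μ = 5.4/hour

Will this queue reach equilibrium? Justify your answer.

Stability requires ρ = λ/(cμ) < 1
ρ = 8.2/(5 × 5.4) = 8.2/27.00 = 0.3037
Since 0.3037 < 1, the system is STABLE.
The servers are busy 30.37% of the time.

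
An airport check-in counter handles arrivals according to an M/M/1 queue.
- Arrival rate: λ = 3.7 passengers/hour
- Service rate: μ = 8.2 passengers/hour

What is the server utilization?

Server utilization: ρ = λ/μ
ρ = 3.7/8.2 = 0.4512
The server is busy 45.12% of the time.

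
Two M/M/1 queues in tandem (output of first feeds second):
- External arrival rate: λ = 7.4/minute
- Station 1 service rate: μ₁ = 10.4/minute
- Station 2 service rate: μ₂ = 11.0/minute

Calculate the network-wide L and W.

By Jackson's theorem, each station behaves as independent M/M/1.
Station 1: ρ₁ = 7.4/10.4 = 0.7115, L₁ = ρ₁/(1-ρ₁) = λ/(μ₁-λ) = 7.4/3.00 = 2.46667
Station 2: ρ₂ = 7.4/11.0 = 0.6727, L₂ = ρ₂/(1-ρ₂) = λ/(μ₂-λ) = 7.4/3.60 = 2.05556
Total: L = L₁ + L₂ = 2.46667 + 2.05556 = 4.5222
W = L/λ = 4.5222/7.4 = 0.6111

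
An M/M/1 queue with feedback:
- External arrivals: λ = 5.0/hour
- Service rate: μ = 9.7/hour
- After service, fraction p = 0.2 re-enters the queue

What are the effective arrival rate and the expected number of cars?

Effective arrival rate: λ_eff = λ/(1-p) = 5.0/(1-0.2) = 5.0/0.80 = 6.2500
ρ = λ_eff/μ = 6.2500/9.7 = 0.64433
L = ρ/(1-ρ) = 0.64433/(1-0.64433) = 1.8116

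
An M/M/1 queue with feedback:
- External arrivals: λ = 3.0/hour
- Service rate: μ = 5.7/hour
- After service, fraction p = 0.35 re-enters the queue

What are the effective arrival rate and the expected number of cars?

Effective arrival rate: λ_eff = λ/(1-p) = 3.0/(1-0.35) = 3.0/0.65 = 4.615385
ρ = λ_eff/μ = 4.615385/5.7 = 0.809717
L = ρ/(1-ρ) = 0.809717/(1-0.809717) = 4.2553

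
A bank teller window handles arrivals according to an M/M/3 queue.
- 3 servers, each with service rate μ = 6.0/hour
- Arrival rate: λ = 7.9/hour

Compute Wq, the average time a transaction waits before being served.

Traffic intensity: ρ = λ/(cμ) = 7.9/(3×6.0) = 0.4389
Since ρ = 0.4389 < 1, system is stable.
Offered load a = λ/μ = cρ = 7.9/6.0 = 1.3167
P₀ = [ Σₙ₌₀^2 aⁿ/n! + a^3/(3!(1-ρ)) ]⁻¹
Σ = a^0/0! + a^1/1! + a^2/2! = 1.0000 + 1.3167 + 0.8668 = 3.1835
a^3/(3!(1-ρ)) = 2.2826/(6 × 0.5611) = 0.6780
P₀ = 1/(3.1835 + 0.6780) = 0.2590
Lq = P₀·a^3·ρ / (3!(1-ρ)²) = 0.25897 × 2.2826 × 0.43889 / (6 × 0.31485) = 0.1373
Wq = Lq/λ = 0.1373/7.9 = 0.01738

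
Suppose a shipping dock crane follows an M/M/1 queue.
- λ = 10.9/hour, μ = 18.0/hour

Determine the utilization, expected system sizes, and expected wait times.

Step 1: ρ = λ/μ = 10.9/18.0 = 0.6056
Step 2: L = λ/(μ-λ) = 10.9/7.10 = 1.5352
Step 3: Lq = λ²/(μ(μ-λ)) = 118.81/(18.0×7.10) = 0.9297
Step 4: W = 1/(μ-λ) = 1/7.10 = 0.140845
Step 5: Wq = λ/(μ(μ-λ)) = 10.9/(18.0×7.10) = 0.08529
Step 6: P(0) = 1-ρ = 0.3944
Verify: L = λW = 10.9×0.140845 = 1.5352 ✔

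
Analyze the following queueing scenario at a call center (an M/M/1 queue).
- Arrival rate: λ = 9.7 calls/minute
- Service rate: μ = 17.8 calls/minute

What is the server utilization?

Server utilization: ρ = λ/μ
ρ = 9.7/17.8 = 0.5449
The server is busy 54.49% of the time.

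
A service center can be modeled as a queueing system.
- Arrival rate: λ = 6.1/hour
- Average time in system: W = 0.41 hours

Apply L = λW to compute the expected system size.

Little's Law: L = λW
L = 6.1 × 0.41 = 2.5010 customers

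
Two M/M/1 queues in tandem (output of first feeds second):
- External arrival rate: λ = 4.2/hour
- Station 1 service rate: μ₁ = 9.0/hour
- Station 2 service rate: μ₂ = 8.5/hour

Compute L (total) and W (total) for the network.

By Jackson's theorem, each station behaves as independent M/M/1.
Station 1: ρ₁ = 4.2/9.0 = 0.4667, L₁ = ρ₁/(1-ρ₁) = λ/(μ₁-λ) = 4.2/4.80 = 0.8750
Station 2: ρ₂ = 4.2/8.5 = 0.4941, L₂ = ρ₂/(1-ρ₂) = λ/(μ₂-λ) = 4.2/4.30 = 0.9767
Total: L = L₁ + L₂ = 0.8750 + 0.9767 = 1.8517
W = L/λ = 1.8517/4.2 = 0.4409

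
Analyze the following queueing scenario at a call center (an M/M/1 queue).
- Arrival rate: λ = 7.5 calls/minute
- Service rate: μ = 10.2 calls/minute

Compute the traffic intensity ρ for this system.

Server utilization: ρ = λ/μ
ρ = 7.5/10.2 = 0.7353
The server is busy 73.53% of the time.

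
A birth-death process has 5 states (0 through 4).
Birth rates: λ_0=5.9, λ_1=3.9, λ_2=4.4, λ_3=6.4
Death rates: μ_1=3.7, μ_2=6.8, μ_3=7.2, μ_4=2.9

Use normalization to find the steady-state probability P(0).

Ratios P(n)/P(0) = (λ₀···λₙ₋₁)/(μ₁···μₙ):
P(1)/P(0) = (5.9)/(3.7) = 1.5946
P(2)/P(0) = (5.9×3.9)/(3.7×6.8) = 0.9145
P(3)/P(0) = (5.9×3.9×4.4)/(3.7×6.8×7.2) = 0.5589
P(4)/P(0) = (5.9×3.9×4.4×6.4)/(3.7×6.8×7.2×2.9) = 1.2334

Normalization: ∑ P(n) = 1
P(0) × (1.0000 + 1.5946 + 0.9145 + 0.5589 + 1.2334) = 1
P(0) × 5.3014 = 1
P(0) = 1/5.3014 = 0.1886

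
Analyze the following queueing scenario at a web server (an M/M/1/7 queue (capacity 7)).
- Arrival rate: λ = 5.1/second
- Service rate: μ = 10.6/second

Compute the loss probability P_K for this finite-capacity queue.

ρ = λ/μ = 5.1/10.6 = 0.48113
P₀ = (1-ρ)/(1-ρ^(K+1)) = (1-0.48113)/(1-0.48113^8) = 0.5189/0.9971 = 0.5204
P_K = P₀×ρ^K = 0.5204 × 0.48113^7 = 0.5204 × 0.005968 = 0.003106
Blocking probability = 0.31%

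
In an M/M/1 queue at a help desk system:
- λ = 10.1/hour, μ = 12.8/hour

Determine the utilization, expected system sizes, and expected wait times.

Step 1: ρ = λ/μ = 10.1/12.8 = 0.7891
Step 2: L = λ/(μ-λ) = 10.1/2.70 = 3.7407
Step 3: Lq = λ²/(μ(μ-λ)) = 102.01/(12.8×2.70) = 2.9517
Step 4: W = 1/(μ-λ) = 1/2.70 = 0.37037
Step 5: Wq = λ/(μ(μ-λ)) = 10.1/(12.8×2.70) = 0.2922
Step 6: P(0) = 1-ρ = 0.2109
Verify: L = λW = 10.1×0.37037 = 3.7407 ✔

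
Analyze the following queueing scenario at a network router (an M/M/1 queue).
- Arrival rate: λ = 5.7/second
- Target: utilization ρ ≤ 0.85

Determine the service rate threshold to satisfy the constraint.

ρ = λ/μ, so μ = λ/ρ
μ ≥ 5.7/0.85 = 6.7059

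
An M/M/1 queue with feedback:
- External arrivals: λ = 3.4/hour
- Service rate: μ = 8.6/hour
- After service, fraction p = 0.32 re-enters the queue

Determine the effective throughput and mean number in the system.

Effective arrival rate: λ_eff = λ/(1-p) = 3.4/(1-0.32) = 3.4/0.68 = 5.0000
ρ = λ_eff/μ = 5.0000/8.6 = 0.5814
L = ρ/(1-ρ) = 0.5814/(1-0.5814) = 1.3889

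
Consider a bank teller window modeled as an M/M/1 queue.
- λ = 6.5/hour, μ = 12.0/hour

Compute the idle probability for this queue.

ρ = λ/μ = 6.5/12.0 = 0.5417
P(0) = 1 - ρ = 1 - 0.5417 = 0.4583
The server is idle 45.83% of the time.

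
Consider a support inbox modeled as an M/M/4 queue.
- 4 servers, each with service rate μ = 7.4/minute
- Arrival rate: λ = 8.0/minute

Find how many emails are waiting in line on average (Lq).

Traffic intensity: ρ = λ/(cμ) = 8.0/(4×7.4) = 0.2703
Since ρ = 0.2703 < 1, system is stable.
Offered load a = λ/μ = cρ = 8.0/7.4 = 1.0811
P₀ = [ Σₙ₌₀^3 aⁿ/n! + a^4/(4!(1-ρ)) ]⁻¹
Σ = a^0/0! + a^1/1! + a^2/2! + a^3/3! = 1.0000 + 1.0811 + 0.58437 + 0.21058 = 2.8760
a^4/(4!(1-ρ)) = 1.3659/(24 × 0.7297) = 0.07799
P₀ = 1/(2.8760 + 0.07799) = 0.3385
Lq = P₀·a^4·ρ / (4!(1-ρ)²) = 0.3385 × 1.3659 × 0.2703 / (24 × 0.5325) = 0.009779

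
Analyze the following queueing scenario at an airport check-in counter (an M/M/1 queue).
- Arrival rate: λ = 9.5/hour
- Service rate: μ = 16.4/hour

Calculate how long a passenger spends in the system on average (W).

First, compute utilization: ρ = λ/μ = 9.5/16.4 = 0.5793
For M/M/1: W = 1/(μ-λ)
W = 1/(16.4-9.5) = 1/6.90
W = 0.1449 hours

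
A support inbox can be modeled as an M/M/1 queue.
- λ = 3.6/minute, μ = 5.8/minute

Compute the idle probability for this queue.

ρ = λ/μ = 3.6/5.8 = 0.6207
P(0) = 1 - ρ = 1 - 0.6207 = 0.3793
The server is idle 37.93% of the time.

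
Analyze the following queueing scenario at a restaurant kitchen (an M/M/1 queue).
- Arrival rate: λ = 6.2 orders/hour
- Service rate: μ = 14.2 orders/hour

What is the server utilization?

Server utilization: ρ = λ/μ
ρ = 6.2/14.2 = 0.4366
The server is busy 43.66% of the time.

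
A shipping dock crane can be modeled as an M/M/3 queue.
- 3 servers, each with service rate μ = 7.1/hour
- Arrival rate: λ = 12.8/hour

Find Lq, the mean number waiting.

Traffic intensity: ρ = λ/(cμ) = 12.8/(3×7.1) = 0.6009
Since ρ = 0.6009 < 1, system is stable.
Offered load a = λ/μ = cρ = 12.8/7.1 = 1.8028
P₀ = [ Σₙ₌₀^2 aⁿ/n! + a^3/(3!(1-ρ)) ]⁻¹
Σ = a^0/0! + a^1/1! + a^2/2! = 1.0000 + 1.8028 + 1.6251 = 4.4279
a^3/(3!(1-ρ)) = 5.8594/(6 × 0.39906) = 2.4472
P₀ = 1/(4.4279 + 2.4472) = 0.1455
Lq = P₀·a^3·ρ / (3!(1-ρ)²) = 0.14545 × 5.8594 × 0.60094 / (6 × 0.15925) = 0.5360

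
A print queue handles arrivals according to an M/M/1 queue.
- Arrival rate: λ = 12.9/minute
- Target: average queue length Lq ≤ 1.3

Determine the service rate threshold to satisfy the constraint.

For M/M/1: Lq = λ²/(μ(μ-λ))
Need Lq ≤ 1.3, i.e. μ(μ-λ) ≥ λ²/1.3
μ² - 12.9μ - 166.41/1.3 ≥ 0  →  μ² - 12.9μ - 128.0077 ≥ 0
Quadratic formula (positive root): μ = [λ + √(λ² + 4×128.0077)]/2
Discriminant: 166.41 + 4×128.0077 = 678.4408, √678.4408 = 26.0469
μ ≥ (12.9 + 26.0469)/2 = 19.4734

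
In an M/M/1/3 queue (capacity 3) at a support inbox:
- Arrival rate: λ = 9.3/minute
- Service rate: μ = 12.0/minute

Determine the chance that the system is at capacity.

ρ = λ/μ = 9.3/12.0 = 0.7750
P₀ = (1-ρ)/(1-ρ^(K+1)) = (1-0.7750)/(1-0.7750^4) = 0.2250/0.6392 = 0.3520
P_K = P₀×ρ^K = 0.35198 × 0.7750^3 = 0.35198 × 0.46548 = 0.1638
Blocking probability = 16.38%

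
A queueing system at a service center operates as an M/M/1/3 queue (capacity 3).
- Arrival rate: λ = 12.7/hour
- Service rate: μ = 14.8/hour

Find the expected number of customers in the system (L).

ρ = λ/μ = 12.7/14.8 = 0.8581
P₀ = (1-ρ)/(1-ρ^(K+1)) = (1-0.8581)/(1-0.8581^4) = 0.1419/0.4578 = 0.3100
P_K = P₀×ρ^K = 0.30995 × 0.8581^3 = 0.30995 × 0.63185 = 0.1958
L = ρ[1 - (K+1)ρ^K + Kρ^(K+1)] / [(1-ρ)(1-ρ^(K+1))]
L = 0.8581 × (1 - 4×0.6318496 + 3×0.5421901) / ((1 - 0.8581) × (1 - 0.5421901)) = 1.3100 customers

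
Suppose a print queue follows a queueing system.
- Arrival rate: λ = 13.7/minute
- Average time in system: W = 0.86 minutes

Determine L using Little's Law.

Little's Law: L = λW
L = 13.7 × 0.86 = 11.7820 jobs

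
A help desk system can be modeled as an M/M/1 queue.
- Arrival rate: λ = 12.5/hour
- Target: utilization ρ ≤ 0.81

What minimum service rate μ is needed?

ρ = λ/μ, so μ = λ/ρ
μ ≥ 12.5/0.81 = 15.4321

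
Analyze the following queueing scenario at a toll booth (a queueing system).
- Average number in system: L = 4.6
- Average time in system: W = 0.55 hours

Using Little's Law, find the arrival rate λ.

Little's Law: L = λW, so λ = L/W
λ = 4.6/0.55 = 8.3636 vehicles/hour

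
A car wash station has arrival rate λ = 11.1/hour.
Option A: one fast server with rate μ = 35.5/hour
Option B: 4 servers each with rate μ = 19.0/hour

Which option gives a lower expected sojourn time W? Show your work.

Option A: single server μ = 35.5 (M/M/1)
  ρ_A = 11.1/35.5 = 0.3127
  W_A = 1/(μ-λ) = 1/(35.5-11.1) = 1/24.40 = 0.04098

Option B: 4 servers μ = 19.0 (M/M/4)
  ρ_B = λ/(cμ) = 11.1/(4×19.0) = 0.1461
  Offered load a = λ/μ = cρ = 11.1/19.0 = 0.5842
  P₀ = [ Σₙ₌₀^3 aⁿ/n! + a^4/(4!(1-ρ)) ]⁻¹
  Σ = a^0/0! + a^1/1! + a^2/2! + a^3/3! = 1.0000 + 0.5842 + 0.1707 + 0.03323 = 1.7881
  a^4/(4!(1-ρ)) = 0.11649/(24 × 0.85395) = 0.005684
  P₀ = 1/(1.7881 + 0.005684) = 0.5575
  Lq = P₀·a^4·ρ / (4!(1-ρ)²) = 0.55748 × 0.11649 × 0.14605 / (24 × 0.72923) = 0.0005419
  Wq_B = Lq/λ = 0.0005419/11.1 = 0.00004882
  W_B = Wq_B + 1/μ = 0.00004882 + 0.05263 = 0.05268

Since W_A = 0.04098 < W_B = 0.05268, Option A (single fast server) has the shorter time in system.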